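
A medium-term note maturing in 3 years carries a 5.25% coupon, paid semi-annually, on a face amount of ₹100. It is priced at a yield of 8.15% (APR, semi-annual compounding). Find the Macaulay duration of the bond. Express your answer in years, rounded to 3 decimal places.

2.806 years

Periodic yield y = 0.04075. Discount each cash flow and weight by its period:
  t   CF        PV=CF/(1+0.04075)^t    t·PV
  1        2.625         2.5222         2.5222
  2        2.625         2.4235         4.8469
  3        2.625         2.3286         6.9857
  4        2.625         2.2374         8.9496
  5        2.625         2.1498        10.7490
  6      102.625        80.7560       484.5358
  Σ                     92.4174       518.5893
Price P = Σ PV = 92.4174.
Macaulay duration = Σ(t·PV) / P = 518.5893 / 92.4174 = 5.61138 half-year periods.
In years: 5.61138 / 2 = 2.80569 years.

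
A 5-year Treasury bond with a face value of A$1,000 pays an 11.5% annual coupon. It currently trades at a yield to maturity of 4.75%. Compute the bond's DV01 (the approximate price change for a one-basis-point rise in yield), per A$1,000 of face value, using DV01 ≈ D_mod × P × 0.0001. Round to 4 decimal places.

Periodic yield y = 0.0475.
  t   CF        PV=CF/(1+0.0475)^t    t·PV
  1       115.00       109.7852       109.7852
  2       115.00       104.8069       209.6138
  3       115.00       100.0543       300.1629
  4       115.00        95.5172       382.0689
  5     1,115.00       884.1068     4,420.5338
  Σ                  1,294.2704     5,422.1645
P = 1,294.2704; D_Mac = 4.18936 yrs; D_mod = 3.99939 yrs.
DV01 ≈ 3.99939 × 1,294.2704 × 0.0001 = 0.517629.

A$0.5176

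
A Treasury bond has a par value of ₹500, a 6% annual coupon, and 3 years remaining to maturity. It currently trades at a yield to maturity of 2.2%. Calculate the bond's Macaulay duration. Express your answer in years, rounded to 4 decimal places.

2.8423 years

Periodic yield y = 0.022. Discount each cash flow and weight by its year:
  t   CF        PV=CF/(1+0.022)^t    t·PV
  1        30.00        29.3542        29.3542
  2        30.00        28.7223        57.4446
  3       530.00       496.5045     1,489.5135
  Σ                    554.5810     1,576.3123
Price P = Σ PV = 554.5810.
Macaulay duration = Σ(t·PV) / P = 1,576.3123 / 554.5810 = 2.84235 years.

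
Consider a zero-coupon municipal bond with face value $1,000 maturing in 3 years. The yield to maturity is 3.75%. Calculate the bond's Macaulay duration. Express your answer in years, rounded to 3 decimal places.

3.000 years

A zero-coupon bond has a single cash flow at maturity, so its Macaulay duration equals its maturity: 3 years.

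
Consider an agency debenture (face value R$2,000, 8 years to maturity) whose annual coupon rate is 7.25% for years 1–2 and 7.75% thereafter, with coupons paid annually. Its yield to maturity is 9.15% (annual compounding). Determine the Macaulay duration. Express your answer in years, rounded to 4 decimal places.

Periodic yield y = 0.0915. Discount each cash flow and weight by its year:
  t   CF        PV=CF/(1+0.0915)^t    t·PV
  1       145.00       132.8447       132.8447
  2       145.00       121.7084       243.4168
  3       155.00       119.1957       357.5870
  4       155.00       109.2035       436.8142
  5       155.00       100.0491       500.2453
  6       155.00        91.6620       549.9719
  7       155.00        83.9780       587.8460
  8     2,155.00     1,069.6886     8,557.5085
  Σ                  1,828.3299    11,366.2344
Price P = Σ PV = 1,828.3299.
Macaulay duration = Σ(t·PV) / P = 11,366.2344 / 1,828.3299 = 6.21673 years.

6.2167 years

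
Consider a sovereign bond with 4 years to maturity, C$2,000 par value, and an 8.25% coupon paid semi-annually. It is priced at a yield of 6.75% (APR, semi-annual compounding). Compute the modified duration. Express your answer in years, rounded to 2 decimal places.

3.39 years

Periodic yield y = 0.03375. First find Macaulay duration:
  t   CF        PV=CF/(1+0.03375)^t    t·PV
  1        82.50        79.8065        79.8065
  2        82.50        77.2010       154.4020
  3        82.50        74.6805       224.0416
  4        82.50        72.2423       288.9694
  5        82.50        69.8838       349.4189
  6        82.50        67.6022       405.6132
  7        82.50        65.3951       457.7658
  8     2,082.50     1,596.8379    12,774.7031
  Σ                  2,103.6494    14,734.7205
P = 2,103.6494; Macaulay duration = 14,734.7205 / 2,103.6494 = 7.00436 half-year periods = 3.50218 years.
Modified duration = D_Mac / (1 + y) = 3.50218 / 1.03375 = 3.38784 years.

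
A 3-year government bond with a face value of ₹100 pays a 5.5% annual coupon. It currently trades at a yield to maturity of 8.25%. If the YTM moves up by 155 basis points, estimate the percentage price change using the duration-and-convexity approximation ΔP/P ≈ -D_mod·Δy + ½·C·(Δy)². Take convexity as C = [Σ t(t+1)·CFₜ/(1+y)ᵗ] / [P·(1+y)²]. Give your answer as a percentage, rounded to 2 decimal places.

With y = 0.0825:
  t   CF        PV=CF/(1+0.0825)^t    t·PV        t(t+1)·PV
  1         5.50         5.0808         5.0808          10.1617
  2         5.50         4.6936         9.3872          28.1617
  3       105.50        83.1704       249.5112         998.0447
  Σ                     92.9448       263.9792       1,036.3680
P = 92.9448; D_Mac = 2.84017 yrs; D_mod = 2.62371 yrs; C = 9.51553.
Duration effect: -2.62371 × (+0.0155) = -0.040668
Convexity effect: 0.5 × 9.51553 × (0.0155)² = +0.0011431
ΔP/P ≈ -0.040668 + 0.0011431 = -0.039525 = -3.9525%.

-3.95%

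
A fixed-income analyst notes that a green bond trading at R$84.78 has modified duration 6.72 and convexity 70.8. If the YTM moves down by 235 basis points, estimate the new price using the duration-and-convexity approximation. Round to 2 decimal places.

R$99.83

Duration effect: -D_mod·Δy = -6.72 × (-0.0235) = +0.157920
Convexity effect: ½·C·(Δy)² = 0.5 × 70.8 × (-0.0235)² = +0.01954965
ΔP/P ≈ +0.157920 + 0.01954965 = +0.17746965
New price ≈ 84.78 × (1 + 0.17746965) = 99.825876927.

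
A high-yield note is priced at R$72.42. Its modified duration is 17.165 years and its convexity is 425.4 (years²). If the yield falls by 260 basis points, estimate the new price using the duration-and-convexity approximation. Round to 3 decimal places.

Duration effect: -D_mod·Δy = -17.165 × (-0.026) = +0.446290
Convexity effect: ½·C·(Δy)² = 0.5 × 425.4 × (-0.026)² = +0.1437852
ΔP/P ≈ +0.446290 + 0.1437852 = +0.5900752
New price ≈ 72.42 × (1 + 0.5900752) = 115.153245984.

R$115.153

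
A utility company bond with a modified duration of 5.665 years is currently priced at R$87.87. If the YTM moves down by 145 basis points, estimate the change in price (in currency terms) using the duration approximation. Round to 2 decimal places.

Duration approximation: ΔP/P ≈ -D_mod · Δy = -5.665 × (-0.0145) = +0.0821425.
ΔP ≈ 87.87 × (+0.0821425) = +7.217861475.

+R$7.22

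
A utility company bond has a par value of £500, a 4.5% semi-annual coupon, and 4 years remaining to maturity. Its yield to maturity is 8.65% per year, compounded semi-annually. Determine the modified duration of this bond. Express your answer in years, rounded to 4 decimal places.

3.5249 years

Periodic yield y = 0.04325. First find Macaulay duration:
  t   CF        PV=CF/(1+0.04325)^t    t·PV
  1        11.25        10.7836        10.7836
  2        11.25        10.3366        20.6731
  3        11.25         9.9080        29.7241
  4        11.25         9.4973        37.9891
  5        11.25         9.1035        45.5177
  6        11.25         8.7261        52.3568
  7        11.25         8.3644        58.5507
  8       511.25       364.3562     2,914.8497
  Σ                    431.0757     3,170.4448
P = 431.0757; Macaulay duration = 3,170.4448 / 431.0757 = 7.35473 half-year periods = 3.67736 years.
Modified duration = D_Mac / (1 + y) = 3.67736 / 1.04325 = 3.52491 years.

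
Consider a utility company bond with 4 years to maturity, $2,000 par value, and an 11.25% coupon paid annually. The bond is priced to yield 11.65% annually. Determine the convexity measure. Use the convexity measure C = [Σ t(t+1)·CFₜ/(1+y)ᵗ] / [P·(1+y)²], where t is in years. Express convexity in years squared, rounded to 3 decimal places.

13.020

With y = 0.1165:
  t   CF        PV=CF/(1+0.1165)^t    t·PV        t(t+1)·PV
  1       225.00       201.5226       201.5226         403.0452
  2       225.00       180.4950       360.9899       1,082.9697
  3       225.00       161.6614       484.9842       1,939.9368
  4     2,225.00     1,431.8420     5,727.3681      28,636.8405
  Σ                  1,975.5210     6,774.8648      32,062.7923
P = 1,975.5210.
Convexity = Σ t(t+1)·PV / [P·(1+y)²] = 32,062.7923 / (1,975.5210 × 1.246572) = 13.01974.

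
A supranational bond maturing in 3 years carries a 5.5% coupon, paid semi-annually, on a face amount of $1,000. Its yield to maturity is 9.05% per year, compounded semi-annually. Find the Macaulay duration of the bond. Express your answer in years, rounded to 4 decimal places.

2.7949 years

Periodic yield y = 0.04525. Discount each cash flow and weight by its period:
  t   CF        PV=CF/(1+0.04525)^t    t·PV
  1        27.50        26.3095        26.3095
  2        27.50        25.1705        50.3411
  3        27.50        24.0809        72.2426
  4        27.50        23.0384        92.1535
  5        27.50        22.0410       110.2051
  6     1,027.50       787.8813     4,727.2876
  Σ                    908.5216     5,078.5394
Price P = Σ PV = 908.5216.
Macaulay duration = Σ(t·PV) / P = 5,078.5394 / 908.5216 = 5.58989 half-year periods.
In years: 5.58989 / 2 = 2.79495 years.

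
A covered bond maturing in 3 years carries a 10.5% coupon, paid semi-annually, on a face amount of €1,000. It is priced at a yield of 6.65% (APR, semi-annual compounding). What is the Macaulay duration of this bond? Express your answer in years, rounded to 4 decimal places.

2.6690 years

Periodic yield y = 0.03325. Discount each cash flow and weight by its period:
  t   CF        PV=CF/(1+0.03325)^t    t·PV
  1        52.50        50.8105        50.8105
  2        52.50        49.1755        98.3509
  3        52.50        47.5930       142.7790
  4        52.50        46.0615       184.2458
  5        52.50        44.5792       222.8960
  6     1,052.50       864.9472     5,189.6835
  Σ                  1,103.1669     5,888.7658
Price P = Σ PV = 1,103.1669.
Macaulay duration = Σ(t·PV) / P = 5,888.7658 / 1,103.1669 = 5.33806 half-year periods.
In years: 5.33806 / 2 = 2.66903 years.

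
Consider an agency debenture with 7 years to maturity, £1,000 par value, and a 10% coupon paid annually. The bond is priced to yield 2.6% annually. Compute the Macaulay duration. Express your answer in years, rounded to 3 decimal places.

5.663 years

Periodic yield y = 0.026. Discount each cash flow and weight by its year:
  t   CF        PV=CF/(1+0.026)^t    t·PV
  1       100.00        97.4659        97.4659
  2       100.00        94.9960       189.9920
  3       100.00        92.5887       277.7661
  4       100.00        90.2424       360.9695
  5       100.00        87.9555       439.7777
  6       100.00        85.7266       514.3599
  7     1,100.00       919.0966     6,433.6762
  Σ                  1,468.0717     8,314.0072
Price P = Σ PV = 1,468.0717.
Macaulay duration = Σ(t·PV) / P = 8,314.0072 / 1,468.0717 = 5.66322 years.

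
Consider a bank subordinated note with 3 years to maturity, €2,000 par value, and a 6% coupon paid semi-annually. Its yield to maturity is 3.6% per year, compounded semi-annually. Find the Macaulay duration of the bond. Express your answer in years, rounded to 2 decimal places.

Periodic yield y = 0.018. Discount each cash flow and weight by its period:
  t   CF        PV=CF/(1+0.018)^t    t·PV
  1        60.00        58.9391        58.9391
  2        60.00        57.8970       115.7939
  3        60.00        56.8732       170.6197
  4        60.00        55.8676       223.4705
  5        60.00        54.8798       274.3989
  6     2,060.00     1,850.8898    11,105.3386
  Σ                  2,135.3464    11,948.5606
Price P = Σ PV = 2,135.3464.
Macaulay duration = Σ(t·PV) / P = 11,948.5606 / 2,135.3464 = 5.59561 half-year periods.
In years: 5.59561 / 2 = 2.79780 years.

2.80 years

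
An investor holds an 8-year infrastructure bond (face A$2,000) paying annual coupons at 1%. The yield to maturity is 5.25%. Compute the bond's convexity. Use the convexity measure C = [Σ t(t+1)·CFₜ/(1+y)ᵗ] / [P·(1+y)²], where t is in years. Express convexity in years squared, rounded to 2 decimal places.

With y = 0.0525:
  t   CF        PV=CF/(1+0.0525)^t    t·PV        t(t+1)·PV
  1        20.00        19.0024        19.0024          38.0048
  2        20.00        18.0545        36.1090         108.3271
  3        20.00        17.1539        51.4618         205.8472
  4        20.00        16.2983        65.1931         325.9655
  5        20.00        15.4853        77.4265         464.5588
  6        20.00        14.7129        88.2772         617.9405
  7        20.00        13.9790        97.8528         782.8225
  8     2,020.00     1,341.4501    10,731.6011      96,584.4097
  Σ                  1,456.1364    11,166.9239      99,127.8760
P = 1,456.1364.
Convexity = Σ t(t+1)·PV / [P·(1+y)²] = 99,127.8760 / (1,456.1364 × 1.107756) = 61.45391.

61.45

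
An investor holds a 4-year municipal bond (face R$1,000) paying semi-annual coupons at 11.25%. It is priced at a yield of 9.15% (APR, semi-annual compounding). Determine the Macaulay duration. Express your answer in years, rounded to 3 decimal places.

Periodic yield y = 0.04575. Discount each cash flow and weight by its period:
  t   CF        PV=CF/(1+0.04575)^t    t·PV
  1        56.25        53.7891        53.7891
  2        56.25        51.4360       102.8719
  3        56.25        49.1857       147.5571
  4        56.25        47.0339       188.1356
  5        56.25        44.9762       224.8812
  6        56.25        43.0086       258.0516
  7        56.25        41.1270       287.8893
  8     1,056.25       738.4885     5,907.9080
  Σ                  1,069.0451     7,171.0838
Price P = Σ PV = 1,069.0451.
Macaulay duration = Σ(t·PV) / P = 7,171.0838 / 1,069.0451 = 6.70793 half-year periods.
In years: 6.70793 / 2 = 3.35397 years.

3.354 years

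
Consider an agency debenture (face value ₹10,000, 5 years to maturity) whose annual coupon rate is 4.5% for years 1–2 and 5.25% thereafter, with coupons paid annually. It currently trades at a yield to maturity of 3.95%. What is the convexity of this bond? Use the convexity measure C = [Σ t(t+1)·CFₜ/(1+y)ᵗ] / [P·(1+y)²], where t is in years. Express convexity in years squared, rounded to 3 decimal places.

With y = 0.0395:
  t   CF        PV=CF/(1+0.0395)^t    t·PV        t(t+1)·PV
  1       450.00       432.9004       432.9004         865.8009
  2       450.00       416.4506       832.9013       2,498.7038
  3       525.00       467.3969     1,402.1907       5,608.7627
  4       525.00       449.6363     1,798.5450       8,992.7252
  5    10,525.00     8,671.6080    43,358.0399     260,148.2393
  Σ                 10,437.9922    47,824.5773     278,114.2319
P = 10,437.9922.
Convexity = Σ t(t+1)·PV / [P·(1+y)²] = 278,114.2319 / (10,437.9922 × 1.080560) = 24.65797.

24.658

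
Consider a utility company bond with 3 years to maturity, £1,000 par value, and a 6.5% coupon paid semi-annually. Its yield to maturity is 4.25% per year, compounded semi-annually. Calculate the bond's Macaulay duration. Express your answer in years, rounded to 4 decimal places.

Periodic yield y = 0.02125. Discount each cash flow and weight by its period:
  t   CF        PV=CF/(1+0.02125)^t    t·PV
  1        32.50        31.8237        31.8237
  2        32.50        31.1616        62.3231
  3        32.50        30.5132        91.5395
  4        32.50        29.8782       119.5130
  5        32.50        29.2565       146.2827
  6     1,032.50       910.1179     5,460.7072
  Σ                  1,062.7511     5,912.1893
Price P = Σ PV = 1,062.7511.
Macaulay duration = Σ(t·PV) / P = 5,912.1893 / 1,062.7511 = 5.56310 half-year periods.
In years: 5.56310 / 2 = 2.78155 years.

2.7815 years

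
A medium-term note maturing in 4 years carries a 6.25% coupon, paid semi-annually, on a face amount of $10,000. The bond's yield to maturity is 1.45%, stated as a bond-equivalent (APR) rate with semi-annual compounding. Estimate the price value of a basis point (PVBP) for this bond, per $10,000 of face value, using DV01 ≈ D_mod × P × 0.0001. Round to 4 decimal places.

Periodic yield y = 0.00725.
  t   CF        PV=CF/(1+0.00725)^t    t·PV
  1       312.50       310.2507       310.2507
  2       312.50       308.0176       616.0351
  3       312.50       305.8005       917.4015
  4       312.50       303.5994     1,214.3976
  5       312.50       301.4142     1,507.0708
  6       312.50       299.2446     1,795.4678
  7       312.50       297.0907     2,079.6351
  8    10,312.50     9,733.4265    77,867.4119
  Σ                 11,858.8441    86,307.6704
P = 11,858.8441; D_Mac = 7.27792 half-year periods = 3.63896 yrs; D_mod = 3.61277 yrs.
DV01 ≈ 3.61277 × 11,858.8441 × 0.0001 = 4.284322.

$4.2843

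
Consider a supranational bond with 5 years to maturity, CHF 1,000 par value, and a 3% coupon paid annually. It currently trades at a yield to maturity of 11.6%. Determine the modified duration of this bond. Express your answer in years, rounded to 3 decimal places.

4.164 years

Periodic yield y = 0.116. First find Macaulay duration:
  t   CF        PV=CF/(1+0.116)^t    t·PV
  1        30.00        26.8817        26.8817
  2        30.00        24.0876        48.1751
  3        30.00        21.5838        64.7515
  4        30.00        19.3404        77.3614
  5     1,030.00       594.9990     2,974.9951
  Σ                    686.8925     3,192.1649
P = 686.8925; Macaulay duration = 3,192.1649 / 686.8925 = 4.64726 years.
Modified duration = D_Mac / (1 + y) = 4.64726 / 1.116 = 4.16421 years.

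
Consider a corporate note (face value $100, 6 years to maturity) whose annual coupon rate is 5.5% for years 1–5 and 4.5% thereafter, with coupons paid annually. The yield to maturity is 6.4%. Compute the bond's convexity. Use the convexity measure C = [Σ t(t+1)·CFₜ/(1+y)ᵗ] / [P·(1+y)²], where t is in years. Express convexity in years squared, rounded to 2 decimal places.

30.95

With y = 0.064:
  t   CF        PV=CF/(1+0.064)^t    t·PV        t(t+1)·PV
  1         5.50         5.1692         5.1692          10.3383
  2         5.50         4.8582         9.7165          29.1495
  3         5.50         4.5660        13.6981          54.7922
  4         5.50         4.2914        17.1655          85.8274
  5         5.50         4.0332        20.1662         120.9973
  6       104.50        72.0222       432.1333       3,024.9334
  Σ                     94.9403       498.0488       3,326.0382
P = 94.9403.
Convexity = Σ t(t+1)·PV / [P·(1+y)²] = 3,326.0382 / (94.9403 × 1.132096) = 30.94521.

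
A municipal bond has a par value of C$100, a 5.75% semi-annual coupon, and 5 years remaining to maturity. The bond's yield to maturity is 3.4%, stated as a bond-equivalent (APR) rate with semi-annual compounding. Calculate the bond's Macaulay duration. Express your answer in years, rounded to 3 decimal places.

4.450 years

Periodic yield y = 0.017. Discount each cash flow and weight by its period:
  t   CF        PV=CF/(1+0.017)^t    t·PV
  1        2.875         2.8269         2.8269
  2        2.875         2.7797         5.5594
  3        2.875         2.7332         8.1997
  4        2.875         2.6875        10.7501
  5        2.875         2.6426        13.2131
  6        2.875         2.5984        15.5906
  7        2.875         2.5550        17.8850
  8        2.875         2.5123        20.0983
  9        2.875         2.4703        22.2327
  10     102.875        86.9161       869.1612
  Σ                    110.7221       985.5170
Price P = Σ PV = 110.7221.
Macaulay duration = Σ(t·PV) / P = 985.5170 / 110.7221 = 8.90081 half-year periods.
In years: 8.90081 / 2 = 4.45041 years.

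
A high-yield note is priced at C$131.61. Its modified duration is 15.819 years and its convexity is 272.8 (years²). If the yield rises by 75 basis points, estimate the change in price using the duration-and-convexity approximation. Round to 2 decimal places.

Duration effect: -D_mod·Δy = -15.819 × (+0.0075) = -0.1186425
Convexity effect: ½·C·(Δy)² = 0.5 × 272.8 × (0.0075)² = +0.0076725
ΔP/P ≈ -0.1186425 + 0.0076725 = -0.110970
ΔP ≈ 131.61 × (-0.110970) = -14.6047617.

-C$14.60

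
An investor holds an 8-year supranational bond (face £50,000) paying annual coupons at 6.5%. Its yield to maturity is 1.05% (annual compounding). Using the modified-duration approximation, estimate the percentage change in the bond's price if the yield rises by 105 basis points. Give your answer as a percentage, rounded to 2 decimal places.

-7.02%

Periodic yield y = 0.0105. Modified duration first:
  t   CF        PV=CF/(1+0.0105)^t    t·PV
  1     3,250.00     3,216.2296     3,216.2296
  2     3,250.00     3,182.8101     6,365.6202
  3     3,250.00     3,149.7378     9,449.2135
  4     3,250.00     3,117.0092    12,468.0370
  5     3,250.00     3,084.6207    15,423.1036
  6     3,250.00     3,052.5687    18,315.4125
  7     3,250.00     3,020.8498    21,145.9488
  8    53,250.00    48,981.1604   391,849.2829
  Σ                 70,804.9864   478,232.8480
P = 70,804.9864; D_Mac = 6.75423 yrs; D_mod = 6.75423/(1+0.0105) = 6.68404 yrs.
ΔP/P ≈ -D_mod · Δy = -6.68404 × (+0.0105) = -0.070182 = -7.0182%.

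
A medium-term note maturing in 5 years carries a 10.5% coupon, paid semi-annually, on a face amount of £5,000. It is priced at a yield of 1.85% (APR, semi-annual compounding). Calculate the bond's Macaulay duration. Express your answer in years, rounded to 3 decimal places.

4.191 years

Periodic yield y = 0.00925. Discount each cash flow and weight by its period:
  t   CF        PV=CF/(1+0.00925)^t    t·PV
  1       262.50       260.0941       260.0941
  2       262.50       257.7103       515.4206
  3       262.50       255.3483       766.0450
  4       262.50       253.0080     1,012.0321
  5       262.50       250.6891     1,253.4457
  6       262.50       248.3915     1,490.3491
  7       262.50       246.1150     1,722.8047
  8       262.50       243.8593     1,950.8740
  9       262.50       241.6242     2,174.6181
  10    5,262.50     4,799.5943    47,995.9429
  Σ                  7,056.4342    59,141.6263
Price P = Σ PV = 7,056.4342.
Macaulay duration = Σ(t·PV) / P = 59,141.6263 / 7,056.4342 = 8.38123 half-year periods.
In years: 8.38123 / 2 = 4.19062 years.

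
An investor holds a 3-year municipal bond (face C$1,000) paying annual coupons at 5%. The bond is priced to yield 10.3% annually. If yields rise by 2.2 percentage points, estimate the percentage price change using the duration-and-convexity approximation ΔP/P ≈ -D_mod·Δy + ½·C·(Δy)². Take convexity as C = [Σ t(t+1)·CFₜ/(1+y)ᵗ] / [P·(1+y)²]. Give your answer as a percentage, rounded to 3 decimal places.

-5.459%

With y = 0.103:
  t   CF        PV=CF/(1+0.103)^t    t·PV        t(t+1)·PV
  1        50.00        45.3309        45.3309          90.6618
  2        50.00        41.0978        82.1957         246.5870
  3     1,050.00       782.4611     2,347.3833       9,389.5333
  Σ                    868.8899     2,474.9099       9,726.7822
P = 868.8899; D_Mac = 2.84836 yrs; D_mod = 2.58237 yrs; C = 9.20139.
Duration effect: -2.58237 × (+0.022) = -0.056812
Convexity effect: 0.5 × 9.20139 × (0.022)² = +0.0022267
ΔP/P ≈ -0.056812 + 0.0022267 = -0.054585 = -5.4585%.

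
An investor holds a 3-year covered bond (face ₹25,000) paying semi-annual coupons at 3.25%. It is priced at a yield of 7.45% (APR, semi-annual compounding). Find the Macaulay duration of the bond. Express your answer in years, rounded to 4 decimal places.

Periodic yield y = 0.03725. Discount each cash flow and weight by its period:
  t   CF        PV=CF/(1+0.03725)^t    t·PV
  1       406.25       391.6606       391.6606
  2       406.25       377.5952       755.1904
  3       406.25       364.0349     1,092.1048
  4       406.25       350.9616     1,403.8464
  5       406.25       338.3578     1,691.7889
  6    25,406.25    20,400.4575   122,402.7448
  Σ                 22,223.0676   127,737.3359
Price P = Σ PV = 22,223.0676.
Macaulay duration = Σ(t·PV) / P = 127,737.3359 / 22,223.0676 = 5.74796 half-year periods.
In years: 5.74796 / 2 = 2.87398 years.

2.8740 years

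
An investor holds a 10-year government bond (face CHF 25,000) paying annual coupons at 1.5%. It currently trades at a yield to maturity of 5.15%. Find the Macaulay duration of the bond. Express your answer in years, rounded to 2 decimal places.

Periodic yield y = 0.0515. Discount each cash flow and weight by its year:
  t   CF        PV=CF/(1+0.0515)^t    t·PV
  1       375.00       356.6334       356.6334
  2       375.00       339.1663       678.3326
  3       375.00       322.5547       967.6642
  4       375.00       306.7568     1,227.0271
  5       375.00       291.7325     1,458.6627
  6       375.00       277.4442     1,664.6650
  7       375.00       263.8556     1,846.9893
  8       375.00       250.9326     2,007.4606
  9       375.00       238.6425     2,147.7824
  10   25,375.00    15,357.2439   153,572.4387
  Σ                 18,004.9625   165,927.6561
Price P = Σ PV = 18,004.9625.
Macaulay duration = Σ(t·PV) / P = 165,927.6561 / 18,004.9625 = 9.21566 years.

9.22 years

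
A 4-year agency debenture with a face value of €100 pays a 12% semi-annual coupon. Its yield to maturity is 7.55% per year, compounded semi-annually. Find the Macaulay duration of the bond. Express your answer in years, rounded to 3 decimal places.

Periodic yield y = 0.03775. Discount each cash flow and weight by its period:
  t   CF        PV=CF/(1+0.03775)^t    t·PV
  1         6.00         5.7817         5.7817
  2         6.00         5.5714        11.1428
  3         6.00         5.3687        16.1062
  4         6.00         5.1735        20.6938
  5         6.00         4.9853        24.9263
  6         6.00         4.8039        28.8235
  7         6.00         4.6292        32.4041
  8       106.00        78.8068       630.4547
  Σ                    115.1205       770.3332
Price P = Σ PV = 115.1205.
Macaulay duration = Σ(t·PV) / P = 770.3332 / 115.1205 = 6.69154 half-year periods.
In years: 6.69154 / 2 = 3.34577 years.

3.346 years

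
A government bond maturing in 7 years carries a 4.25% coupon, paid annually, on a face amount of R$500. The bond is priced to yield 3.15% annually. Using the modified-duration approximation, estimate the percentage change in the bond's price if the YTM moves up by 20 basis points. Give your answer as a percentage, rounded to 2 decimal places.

Periodic yield y = 0.0315. Modified duration first:
  t   CF        PV=CF/(1+0.0315)^t    t·PV
  1        21.25        20.6011        20.6011
  2        21.25        19.9719        39.9439
  3        21.25        19.3620        58.0861
  4        21.25        18.7708        75.0831
  5        21.25        18.1975        90.9877
  6        21.25        17.6418       105.8510
  7       521.25       419.5285     2,936.6993
  Σ                    534.0737     3,327.2522
P = 534.0737; D_Mac = 6.22995 yrs; D_mod = 6.22995/(1+0.0315) = 6.03970 yrs.
ΔP/P ≈ -D_mod · Δy = -6.03970 × (+0.002) = -0.012079 = -1.2079%.

-1.21%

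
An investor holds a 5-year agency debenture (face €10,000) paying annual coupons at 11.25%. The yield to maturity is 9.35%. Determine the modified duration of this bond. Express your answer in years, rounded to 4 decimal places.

3.7676 years

Periodic yield y = 0.0935. First find Macaulay duration:
  t   CF        PV=CF/(1+0.0935)^t    t·PV
  1     1,125.00     1,028.8066     1,028.8066
  2     1,125.00       940.8382     1,881.6764
  3     1,125.00       860.3916     2,581.1748
  4     1,125.00       786.8236     3,147.2944
  5    11,125.00     7,115.5108    35,577.5541
  Σ                 10,732.3708    44,216.5062
P = 10,732.3708; Macaulay duration = 44,216.5062 / 10,732.3708 = 4.11992 years.
Modified duration = D_Mac / (1 + y) = 4.11992 / 1.0935 = 3.76764 years.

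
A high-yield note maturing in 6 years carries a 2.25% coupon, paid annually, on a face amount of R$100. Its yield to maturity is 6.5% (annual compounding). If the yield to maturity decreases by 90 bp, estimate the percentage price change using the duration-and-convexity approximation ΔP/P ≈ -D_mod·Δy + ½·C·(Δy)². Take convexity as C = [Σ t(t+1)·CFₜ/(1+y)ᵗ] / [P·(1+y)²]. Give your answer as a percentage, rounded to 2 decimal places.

With y = 0.065:
  t   CF        PV=CF/(1+0.065)^t    t·PV        t(t+1)·PV
  1         2.25         2.1127         2.1127           4.2254
  2         2.25         1.9837         3.9675          11.9024
  3         2.25         1.8627         5.5880          22.3519
  4         2.25         1.7490         6.9959          34.9795
  5         2.25         1.6422         8.2112          49.2670
  6       102.25        70.0754       420.4525       2,943.1674
  Σ                     79.4257       447.3277       3,065.8935
P = 79.4257; D_Mac = 5.63203 yrs; D_mod = 5.28829 yrs; C = 34.03273.
Duration effect: -5.28829 × (-0.009) = +0.047595
Convexity effect: 0.5 × 34.03273 × (-0.009)² = +0.0013783
ΔP/P ≈ +0.047595 + 0.0013783 = +0.048973 = +4.8973%.

+4.90%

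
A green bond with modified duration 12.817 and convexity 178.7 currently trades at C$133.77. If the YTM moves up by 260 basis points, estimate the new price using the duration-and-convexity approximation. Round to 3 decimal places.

Duration effect: -D_mod·Δy = -12.817 × (+0.026) = -0.333242
Convexity effect: ½·C·(Δy)² = 0.5 × 178.7 × (0.026)² = +0.0604006
ΔP/P ≈ -0.333242 + 0.0604006 = -0.2728414
New price ≈ 133.77 × (1 - 0.2728414) = 97.272005922.

C$97.272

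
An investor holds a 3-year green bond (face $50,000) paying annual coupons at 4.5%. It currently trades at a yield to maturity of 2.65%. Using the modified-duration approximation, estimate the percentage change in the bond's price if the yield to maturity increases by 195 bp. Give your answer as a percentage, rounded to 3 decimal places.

-5.464%

Periodic yield y = 0.0265. Modified duration first:
  t   CF        PV=CF/(1+0.0265)^t    t·PV
  1     2,250.00     2,191.9143     2,191.9143
  2     2,250.00     2,135.3281     4,270.6562
  3    52,250.00    48,306.9295   144,920.7885
  Σ                 52,634.1719   151,383.3589
P = 52,634.1719; D_Mac = 2.87614 yrs; D_mod = 2.87614/(1+0.0265) = 2.80189 yrs.
ΔP/P ≈ -D_mod · Δy = -2.80189 × (+0.0195) = -0.054637 = -5.4637%.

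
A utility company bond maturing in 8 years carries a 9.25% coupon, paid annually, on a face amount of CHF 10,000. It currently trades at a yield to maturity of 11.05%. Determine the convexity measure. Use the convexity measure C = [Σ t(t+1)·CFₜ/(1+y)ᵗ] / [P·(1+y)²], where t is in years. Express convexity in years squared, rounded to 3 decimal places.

With y = 0.1105:
  t   CF        PV=CF/(1+0.1105)^t    t·PV        t(t+1)·PV
  1       925.00       832.9581       832.9581       1,665.9163
  2       925.00       750.0749     1,500.1497       4,500.4491
  3       925.00       675.4389     2,026.3166       8,105.2663
  4       925.00       608.2295     2,432.9180      12,164.5900
  5       925.00       547.7078     2,738.5390      16,431.2337
  6       925.00       493.2083     2,959.2497      20,714.7476
  7       925.00       444.1317     3,108.9220      24,871.3764
  8    10,925.00     4,723.5981    37,788.7851     340,099.0658
  Σ                  9,075.3473    53,387.8382     428,552.6452
P = 9,075.3473.
Convexity = Σ t(t+1)·PV / [P·(1+y)²] = 428,552.6452 / (9,075.3473 × 1.233210) = 38.29163.

38.292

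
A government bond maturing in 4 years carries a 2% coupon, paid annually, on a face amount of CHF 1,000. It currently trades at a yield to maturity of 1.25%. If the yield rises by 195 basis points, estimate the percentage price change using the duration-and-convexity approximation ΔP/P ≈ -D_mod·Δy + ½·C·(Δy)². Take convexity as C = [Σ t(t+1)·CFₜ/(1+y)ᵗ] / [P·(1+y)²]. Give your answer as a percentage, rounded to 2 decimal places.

With y = 0.0125:
  t   CF        PV=CF/(1+0.0125)^t    t·PV        t(t+1)·PV
  1        20.00        19.7531        19.7531          39.5062
  2        20.00        19.5092        39.0184         117.0553
  3        20.00        19.2684        57.8051         231.2204
  4     1,020.00       970.5548     3,882.2190      19,411.0952
  Σ                  1,029.0854     3,998.7957      19,798.8771
P = 1,029.0854; D_Mac = 3.88578 yrs; D_mod = 3.83780 yrs; C = 18.76718.
Duration effect: -3.83780 × (+0.0195) = -0.074837
Convexity effect: 0.5 × 18.76718 × (0.0195)² = +0.0035681
ΔP/P ≈ -0.074837 + 0.0035681 = -0.071269 = -7.1269%.

-7.13%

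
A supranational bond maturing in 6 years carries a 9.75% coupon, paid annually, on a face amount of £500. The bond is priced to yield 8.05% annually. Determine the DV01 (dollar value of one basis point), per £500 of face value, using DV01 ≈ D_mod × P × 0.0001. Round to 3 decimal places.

Periodic yield y = 0.0805.
  t   CF        PV=CF/(1+0.0805)^t    t·PV
  1        48.75        45.1180        45.1180
  2        48.75        41.7566        83.5132
  3        48.75        38.6456       115.9369
  4        48.75        35.7664       143.0657
  5        48.75        33.1017       165.5087
  6       548.75       344.8466     2,069.0794
  Σ                    539.2349     2,622.2218
P = 539.2349; D_Mac = 4.86286 yrs; D_mod = 4.50056 yrs.
DV01 ≈ 4.50056 × 539.2349 × 0.0001 = 0.242686.

£0.243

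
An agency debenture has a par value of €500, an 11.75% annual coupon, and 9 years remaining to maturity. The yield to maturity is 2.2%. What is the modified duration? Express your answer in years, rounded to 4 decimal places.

6.6321 years

Periodic yield y = 0.022. First find Macaulay duration:
  t   CF        PV=CF/(1+0.022)^t    t·PV
  1        58.75        57.4853        57.4853
  2        58.75        56.2479       112.4957
  3        58.75        55.0371       165.1112
  4        58.75        53.8523       215.4092
  5        58.75        52.6931       263.4653
  6        58.75        51.5588       309.3526
  7        58.75        50.4489       353.1422
  8        58.75        49.3629       394.9032
  9       558.75       459.3667     4,134.3000
  Σ                    886.0528     6,005.6647
P = 886.0528; Macaulay duration = 6,005.6647 / 886.0528 = 6.77800 years.
Modified duration = D_Mac / (1 + y) = 6.77800 / 1.022 = 6.63209 years.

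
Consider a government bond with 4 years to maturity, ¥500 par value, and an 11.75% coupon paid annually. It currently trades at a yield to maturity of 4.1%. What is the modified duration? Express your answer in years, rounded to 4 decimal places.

3.3463 years

Periodic yield y = 0.041. First find Macaulay duration:
  t   CF        PV=CF/(1+0.041)^t    t·PV
  1        58.75        56.4361        56.4361
  2        58.75        54.2134       108.4267
  3        58.75        52.0782       156.2345
  4       558.75       475.7892     1,903.1570
  Σ                    638.5169     2,224.2543
P = 638.5169; Macaulay duration = 2,224.2543 / 638.5169 = 3.48347 years.
Modified duration = D_Mac / (1 + y) = 3.48347 / 1.041 = 3.34627 years.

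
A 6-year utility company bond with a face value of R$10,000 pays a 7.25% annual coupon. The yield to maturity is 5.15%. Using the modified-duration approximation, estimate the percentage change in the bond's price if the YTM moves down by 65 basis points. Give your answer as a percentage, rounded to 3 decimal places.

Periodic yield y = 0.0515. Modified duration first:
  t   CF        PV=CF/(1+0.0515)^t    t·PV
  1       725.00       689.4912       689.4912
  2       725.00       655.7215     1,311.4431
  3       725.00       623.6058     1,870.8175
  4       725.00       593.0631     2,372.2524
  5       725.00       564.0163     2,820.0813
  6    10,725.00     7,934.9033    47,609.4198
  Σ                 11,060.8012    56,673.5053
P = 11,060.8012; D_Mac = 5.12382 yrs; D_mod = 5.12382/(1+0.0515) = 4.87286 yrs.
ΔP/P ≈ -D_mod · Δy = -4.87286 × (-0.0065) = +0.031674 = +3.1674%.

+3.167%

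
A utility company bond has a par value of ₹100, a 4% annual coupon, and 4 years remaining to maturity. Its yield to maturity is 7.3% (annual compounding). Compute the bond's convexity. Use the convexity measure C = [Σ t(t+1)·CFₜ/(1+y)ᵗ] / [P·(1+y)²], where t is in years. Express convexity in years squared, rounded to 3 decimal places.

With y = 0.073:
  t   CF        PV=CF/(1+0.073)^t    t·PV        t(t+1)·PV
  1         4.00         3.7279         3.7279           7.4557
  2         4.00         3.4742         6.9485          20.8455
  3         4.00         3.2379         9.7136          38.8546
  4       104.00        78.4575       313.8300       1,569.1499
  Σ                     88.8975       334.2200       1,636.3057
P = 88.8975.
Convexity = Σ t(t+1)·PV / [P·(1+y)²] = 1,636.3057 / (88.8975 × 1.151329) = 15.98731.

15.987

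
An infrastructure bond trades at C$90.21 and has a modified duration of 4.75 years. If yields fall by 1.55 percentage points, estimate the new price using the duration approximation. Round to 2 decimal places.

C$96.85

Duration approximation: ΔP/P ≈ -D_mod · Δy = -4.75 × (-0.0155) = +0.073625.
New price ≈ 90.21 × (1 + 0.073625) = 96.85171125.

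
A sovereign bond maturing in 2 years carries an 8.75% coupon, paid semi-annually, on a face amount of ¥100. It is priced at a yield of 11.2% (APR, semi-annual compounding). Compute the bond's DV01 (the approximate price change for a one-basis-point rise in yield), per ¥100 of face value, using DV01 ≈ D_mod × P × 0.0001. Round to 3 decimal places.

¥0.017

Periodic yield y = 0.056.
  t   CF        PV=CF/(1+0.056)^t    t·PV
  1        4.375         4.1430         4.1430
  2        4.375         3.9233         7.8466
  3        4.375         3.7152        11.1457
  4      104.375        83.9346       335.7382
  Σ                     95.7161       358.8735
P = 95.7161; D_Mac = 3.74935 half-year periods = 1.87468 yrs; D_mod = 1.77526 yrs.
DV01 ≈ 1.77526 × 95.7161 × 0.0001 = 0.016992.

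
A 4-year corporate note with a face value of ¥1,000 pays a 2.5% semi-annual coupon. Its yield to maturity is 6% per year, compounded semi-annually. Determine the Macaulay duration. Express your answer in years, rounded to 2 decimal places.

Periodic yield y = 0.03. Discount each cash flow and weight by its period:
  t   CF        PV=CF/(1+0.03)^t    t·PV
  1        12.50        12.1359        12.1359
  2        12.50        11.7824        23.5649
  3        12.50        11.4393        34.3178
  4        12.50        11.1061        44.4244
  5        12.50        10.7826        53.9130
  6        12.50        10.4686        62.8113
  7        12.50        10.1636        71.1455
  8     1,012.50       799.2768     6,394.2148
  Σ                    877.1554     6,696.5277
Price P = Σ PV = 877.1554.
Macaulay duration = Σ(t·PV) / P = 6,696.5277 / 877.1554 = 7.63437 half-year periods.
In years: 7.63437 / 2 = 3.81718 years.

3.82 years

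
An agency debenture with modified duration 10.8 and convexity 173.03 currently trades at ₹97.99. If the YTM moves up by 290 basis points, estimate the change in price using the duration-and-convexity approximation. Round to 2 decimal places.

-₹23.56

Duration effect: -D_mod·Δy = -10.8 × (+0.029) = -0.313200
Convexity effect: ½·C·(Δy)² = 0.5 × 173.03 × (0.029)² = +0.072759115
ΔP/P ≈ -0.313200 + 0.072759115 = -0.240440885
ΔP ≈ 97.99 × (-0.240440885) = -23.56080232115.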